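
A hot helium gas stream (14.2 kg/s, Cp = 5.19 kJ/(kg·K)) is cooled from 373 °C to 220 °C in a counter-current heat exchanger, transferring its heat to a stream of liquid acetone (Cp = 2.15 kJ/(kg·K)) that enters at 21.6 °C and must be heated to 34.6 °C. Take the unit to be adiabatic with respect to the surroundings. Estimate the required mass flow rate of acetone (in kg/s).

Heat released by hot stream: Q = 14.2 × 5.19 × (373 − 220) = 11276 kJ/s
Energy balance on cold side (adiabatic exchanger): Q = ṁ_c·Cp_c·(T_c,out − T_c,in)
ṁ_c = 11276 / [2.15 × (34.6 − 21.6)] = 403.43 kg/s

ṁ_c = 403 kg/s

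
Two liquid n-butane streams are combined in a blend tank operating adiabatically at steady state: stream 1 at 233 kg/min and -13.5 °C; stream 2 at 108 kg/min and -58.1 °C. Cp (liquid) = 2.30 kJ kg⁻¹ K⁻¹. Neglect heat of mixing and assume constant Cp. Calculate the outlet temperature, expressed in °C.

Energy balance with Q = 0: Σ ṁᵢCp,ᵢ(T_out − Tᵢ) = 0
T_out = Σ ṁᵢCp,ᵢTᵢ / Σ ṁᵢCp,ᵢ
      = -21667 / 784.3 = -27.626 °C

T_out = -27.6 °C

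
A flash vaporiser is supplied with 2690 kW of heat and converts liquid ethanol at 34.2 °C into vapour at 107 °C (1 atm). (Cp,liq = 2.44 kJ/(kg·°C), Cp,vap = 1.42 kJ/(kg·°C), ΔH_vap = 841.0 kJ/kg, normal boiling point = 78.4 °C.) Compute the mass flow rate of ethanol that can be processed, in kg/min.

Δh = 2.44×(78.4−34.2) + 841.0 + 1.42×(107−78.4) = 989.46 kJ/kg
Q = 2690 kW = 2690 kJ/s = 161400 kJ/min
ṁ = Q/Δh = 161400 / 989.46 = 163.12 kg/min

ṁ = 163 kg/min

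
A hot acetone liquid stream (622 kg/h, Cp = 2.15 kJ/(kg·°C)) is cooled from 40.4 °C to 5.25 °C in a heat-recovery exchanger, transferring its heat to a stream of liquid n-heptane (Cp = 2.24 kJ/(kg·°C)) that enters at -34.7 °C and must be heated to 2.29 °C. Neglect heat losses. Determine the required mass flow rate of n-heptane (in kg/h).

ṁ_c = 567 kg/h

Heat released by hot stream: Q = 622 × 2.15 × (40.4 − 5.25) = 47006 kJ/h
Energy balance on cold side (adiabatic exchanger): Q = ṁ_c·Cp_c·(T_c,out − T_c,in)
ṁ_c = 47006 / [2.24 × (2.29 − -34.7)] = 567.31 kg/h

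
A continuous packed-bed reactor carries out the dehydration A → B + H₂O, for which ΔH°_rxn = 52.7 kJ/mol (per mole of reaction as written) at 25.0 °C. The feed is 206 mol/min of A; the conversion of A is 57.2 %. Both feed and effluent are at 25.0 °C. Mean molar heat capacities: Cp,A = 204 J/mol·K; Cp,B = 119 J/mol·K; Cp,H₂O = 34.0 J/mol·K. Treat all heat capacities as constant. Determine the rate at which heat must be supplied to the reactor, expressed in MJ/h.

Q_in = 373 MJ/h

Extent of reaction ξ = 0.572 × 206 = 117.83 mol/min
Reaction term: ξ·ΔH°_rxn = 117.83 × 52.7 = 6209.7 kJ/min
Q = ΔH = 6209.7 kJ/min = 103.5 kW
Heat supplied = 372.58 MJ/h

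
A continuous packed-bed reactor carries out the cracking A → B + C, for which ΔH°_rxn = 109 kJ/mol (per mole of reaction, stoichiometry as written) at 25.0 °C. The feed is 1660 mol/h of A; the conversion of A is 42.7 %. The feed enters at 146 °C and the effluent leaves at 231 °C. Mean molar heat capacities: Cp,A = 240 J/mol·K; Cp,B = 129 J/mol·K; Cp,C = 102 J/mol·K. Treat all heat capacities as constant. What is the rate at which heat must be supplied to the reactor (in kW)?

Q_in = 30.5 kW

Extent of reaction ξ = 0.427 × 1660 = 708.82 mol/h
Reaction term: ξ·ΔH°_rxn = 708.82 × 109 = 77261 kJ/h
Sensible, feed 146→25 °C: -48206 kJ/h
Outlet flows (mol/h): A 951.18, B 708.82, C 708.82
Sensible, products 25→231 °C: 80756 kJ/h
Q = ΔH = 109810 kJ/h = 30.503 kW
Heat supplied = 30.503 kW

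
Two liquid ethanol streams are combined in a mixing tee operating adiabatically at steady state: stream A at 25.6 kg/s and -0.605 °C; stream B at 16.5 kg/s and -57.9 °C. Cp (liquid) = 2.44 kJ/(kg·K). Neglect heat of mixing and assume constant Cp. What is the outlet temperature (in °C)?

T_out = -23.1 °C

No heat crosses the boundary, so H_out = H_in.
T_out = Σ ṁᵢCp,ᵢTᵢ / Σ ṁᵢCp,ᵢ
      = -2368.8 / 102.72 = -23.06 °C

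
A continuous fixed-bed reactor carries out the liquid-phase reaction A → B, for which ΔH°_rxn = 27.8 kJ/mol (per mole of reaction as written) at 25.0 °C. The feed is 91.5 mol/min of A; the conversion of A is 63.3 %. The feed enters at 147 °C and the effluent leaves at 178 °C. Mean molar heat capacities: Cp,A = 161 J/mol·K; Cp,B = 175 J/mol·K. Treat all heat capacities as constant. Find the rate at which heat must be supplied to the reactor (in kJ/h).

Q_in = 131000 kJ/h

Extent of reaction ξ = 0.633 × 91.5 = 57.919 mol/min
Reaction term: ξ·ΔH°_rxn = 57.919 × 27.8 = 1610.2 kJ/min
Sensible, feed 147→25 °C: -1797.2 kJ/min
Outlet flows (mol/min): A 33.581, B 57.919
Sensible, products 25→178 °C: 2378 kJ/min
Q = ΔH = 2190.9 kJ/min = 36.515 kW
Heat supplied = 131450 kJ/h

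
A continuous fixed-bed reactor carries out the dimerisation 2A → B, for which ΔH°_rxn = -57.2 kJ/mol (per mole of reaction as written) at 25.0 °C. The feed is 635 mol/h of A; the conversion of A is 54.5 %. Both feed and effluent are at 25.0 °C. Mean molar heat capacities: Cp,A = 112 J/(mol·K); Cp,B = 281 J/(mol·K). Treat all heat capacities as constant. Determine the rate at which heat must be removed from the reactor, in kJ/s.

Extent of reaction ξ = 0.545 × 635 / 2 = 173.04 mol/h
Reaction term: ξ·ΔH°_rxn = 173.04 × -57.2 = -9897.7 kJ/h
Q = ΔH = -9897.7 kJ/h = -2.7494 kW
Heat removed = 2.7494 kJ/s

Q_out = 2.75 kJ/s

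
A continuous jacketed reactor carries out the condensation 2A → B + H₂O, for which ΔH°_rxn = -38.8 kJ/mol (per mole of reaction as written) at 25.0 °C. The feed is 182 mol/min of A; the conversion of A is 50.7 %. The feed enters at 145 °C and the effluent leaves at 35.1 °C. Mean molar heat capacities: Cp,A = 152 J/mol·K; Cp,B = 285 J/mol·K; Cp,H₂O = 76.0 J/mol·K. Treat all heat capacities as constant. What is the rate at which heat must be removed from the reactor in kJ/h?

Q_out = 288000 kJ/h

Extent of reaction ξ = 0.507 × 182 / 2 = 46.137 mol/min
Reaction term: ξ·ΔH°_rxn = 46.137 × -38.8 = -1790.1 kJ/min
Sensible, feed 145→25 °C: -3319.7 kJ/min
Outlet flows (mol/min): A 89.726, B 46.137, H₂O 46.137
Sensible, products 25→35.1 °C: 305.97 kJ/min
Q = ΔH = -4803.8 kJ/min = -80.064 kW
Heat removed = 288230 kJ/h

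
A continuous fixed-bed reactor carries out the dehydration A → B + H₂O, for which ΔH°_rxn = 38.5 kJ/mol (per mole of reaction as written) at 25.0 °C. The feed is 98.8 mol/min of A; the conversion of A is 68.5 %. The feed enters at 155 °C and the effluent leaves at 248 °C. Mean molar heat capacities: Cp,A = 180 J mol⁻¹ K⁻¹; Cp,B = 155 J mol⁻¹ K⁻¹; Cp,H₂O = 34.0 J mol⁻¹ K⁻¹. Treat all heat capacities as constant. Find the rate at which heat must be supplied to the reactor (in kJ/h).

Extent of reaction ξ = 0.685 × 98.8 = 67.678 mol/min
Reaction term: ξ·ΔH°_rxn = 67.678 × 38.5 = 2605.6 kJ/min
Sensible, feed 155→25 °C: -2311.9 kJ/min
Outlet flows (mol/min): A 31.122, B 67.678, H₂O 67.678
Sensible, products 25→248 °C: 4101.7 kJ/min
Q = ΔH = 4395.3 kJ/min = 73.256 kW
Heat supplied = 263720 kJ/h

Q_in = 264000 kJ/h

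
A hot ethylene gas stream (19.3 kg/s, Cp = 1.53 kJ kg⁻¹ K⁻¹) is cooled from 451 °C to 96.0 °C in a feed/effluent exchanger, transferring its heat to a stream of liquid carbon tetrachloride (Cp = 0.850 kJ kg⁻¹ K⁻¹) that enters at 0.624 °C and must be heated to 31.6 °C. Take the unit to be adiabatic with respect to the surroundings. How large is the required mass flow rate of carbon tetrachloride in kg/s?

ṁ_c = 398 kg/s

Heat released by hot stream: Q = 19.3 × 1.53 × (451 − 96.0) = 10483 kJ/s
Energy balance on cold side (adiabatic exchanger): Q = ṁ_c·Cp_c·(T_c,out − T_c,in)
ṁ_c = 10483 / [0.850 × (31.6 − 0.624)] = 398.14 kg/s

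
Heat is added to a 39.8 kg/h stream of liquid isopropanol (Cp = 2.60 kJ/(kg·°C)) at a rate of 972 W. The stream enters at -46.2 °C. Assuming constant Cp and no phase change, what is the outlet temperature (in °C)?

Q = 972 W = 3499.2 kJ/h
ΔT = Q/(ṁ·Cp) = 3499.2/(39.8×2.60) = 33.815 K
T_out = -46.2 + 33.815 = -12.385 °C

T_out = -12.4 °C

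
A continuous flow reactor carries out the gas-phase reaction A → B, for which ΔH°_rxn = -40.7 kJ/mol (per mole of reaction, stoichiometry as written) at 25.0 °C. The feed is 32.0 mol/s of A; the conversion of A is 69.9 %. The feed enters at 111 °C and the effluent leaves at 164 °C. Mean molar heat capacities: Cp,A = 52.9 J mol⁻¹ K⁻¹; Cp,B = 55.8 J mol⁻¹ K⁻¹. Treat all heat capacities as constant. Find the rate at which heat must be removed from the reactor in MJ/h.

Q_out = 2920 MJ/h

Extent of reaction ξ = 0.699 × 32.0 = 22.368 mol/s
Reaction term: ξ·ΔH°_rxn = 22.368 × -40.7 = -910.38 kJ/s
Sensible, feed 111→25 °C: -145.58 kJ/s
Outlet flows (mol/s): A 9.632, B 22.368
Sensible, products 25→164 °C: 244.32 kJ/s
Q = ΔH = -811.64 kJ/s = -811.64 kW
Heat removed = 2921.9 MJ/h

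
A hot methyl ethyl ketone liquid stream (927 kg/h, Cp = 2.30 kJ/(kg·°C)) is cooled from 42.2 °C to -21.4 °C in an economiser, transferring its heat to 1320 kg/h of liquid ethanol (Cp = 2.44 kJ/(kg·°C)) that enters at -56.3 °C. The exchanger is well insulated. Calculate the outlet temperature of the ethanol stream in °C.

T_c,out = -14.2 °C

Heat released by hot stream: Q = 927 × 2.30 × (42.2 − -21.4) = 135600 kJ/h
Energy balance on cold side (adiabatic exchanger): Q = ṁ_c·Cp_c·(T_c,out − T_c,in)
T_c,out = -56.3 + 135600/(1320 × 2.44) = -14.198 °C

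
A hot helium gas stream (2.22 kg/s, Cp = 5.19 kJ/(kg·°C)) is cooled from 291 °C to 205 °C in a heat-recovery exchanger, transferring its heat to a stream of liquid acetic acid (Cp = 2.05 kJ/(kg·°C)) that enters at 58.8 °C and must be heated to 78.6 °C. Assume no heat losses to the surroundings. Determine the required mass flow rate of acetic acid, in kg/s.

ṁ_c = 24.4 kg/s

Heat released by hot stream: Q = 2.22 × 5.19 × (291 − 205) = 990.87 kJ/s
Energy balance on cold side (adiabatic exchanger): Q = ṁ_c·Cp_c·(T_c,out − T_c,in)
ṁ_c = 990.87 / [2.05 × (78.6 − 58.8)] = 24.412 kg/s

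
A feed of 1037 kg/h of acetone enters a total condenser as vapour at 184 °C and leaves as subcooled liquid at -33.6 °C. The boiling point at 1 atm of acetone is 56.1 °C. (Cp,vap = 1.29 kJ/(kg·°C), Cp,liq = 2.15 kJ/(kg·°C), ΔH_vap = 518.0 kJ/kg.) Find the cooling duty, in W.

vapour 184→56.1 °C: -164.99 kJ/kg
condensation at 56.1 °C: -518 kJ/kg
liquid 56.1→-33.6 °C: -192.85 kJ/kg
Δh = -164.99 + -518 + -192.85 = -875.85 kJ/kg
Q = ṁ·Δh = 1037 kg/h × -875.85 kJ/kg = -908250 kJ/h
|Q| = 252.29 kW = 252290 W

Q_c = 252000 W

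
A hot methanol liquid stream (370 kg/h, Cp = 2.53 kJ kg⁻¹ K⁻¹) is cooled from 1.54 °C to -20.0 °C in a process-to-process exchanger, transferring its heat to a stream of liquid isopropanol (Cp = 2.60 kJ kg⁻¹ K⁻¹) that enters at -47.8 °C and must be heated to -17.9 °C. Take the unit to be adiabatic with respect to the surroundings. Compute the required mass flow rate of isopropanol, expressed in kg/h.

ṁ_c = 259 kg/h

Heat released by hot stream: Q = 370 × 2.53 × (1.54 − -20.0) = 20164 kJ/h
Energy balance on cold side (adiabatic exchanger): Q = ṁ_c·Cp_c·(T_c,out − T_c,in)
ṁ_c = 20164 / [2.60 × (-17.9 − -47.8)] = 259.37 kg/h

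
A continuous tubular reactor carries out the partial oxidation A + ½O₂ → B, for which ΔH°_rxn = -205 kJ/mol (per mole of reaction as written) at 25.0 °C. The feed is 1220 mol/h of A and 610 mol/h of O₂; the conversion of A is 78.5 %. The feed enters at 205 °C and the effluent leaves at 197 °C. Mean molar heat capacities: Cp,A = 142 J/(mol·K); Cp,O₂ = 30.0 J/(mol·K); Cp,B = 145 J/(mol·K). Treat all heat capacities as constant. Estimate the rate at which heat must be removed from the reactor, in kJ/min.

Q_out = 3330 kJ/min

Extent of reaction ξ = 0.785 × 1220 = 957.7 mol/h
Reaction term: ξ·ΔH°_rxn = 957.7 × -205 = -196330 kJ/h
Sensible, feed 205→25 °C: -34477 kJ/h
Outlet flows (mol/h): A 262.3, O₂ 131.15, B 957.7
Sensible, products 25→197 °C: 30968 kJ/h
Q = ΔH = -199840 kJ/h = -55.51 kW
Heat removed = 3330.6 kJ/min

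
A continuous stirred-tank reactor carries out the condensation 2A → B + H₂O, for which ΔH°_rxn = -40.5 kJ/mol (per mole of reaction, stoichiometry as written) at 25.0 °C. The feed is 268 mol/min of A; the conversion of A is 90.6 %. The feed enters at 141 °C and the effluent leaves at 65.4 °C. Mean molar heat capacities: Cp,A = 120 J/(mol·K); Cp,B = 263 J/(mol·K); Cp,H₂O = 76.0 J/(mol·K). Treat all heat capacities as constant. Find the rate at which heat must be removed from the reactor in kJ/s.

Q_out = 114 kJ/s

Extent of reaction ξ = 0.906 × 268 / 2 = 121.4 mol/min
Reaction term: ξ·ΔH°_rxn = 121.4 × -40.5 = -4916.9 kJ/min
Sensible, feed 141→25 °C: -3730.6 kJ/min
Outlet flows (mol/min): A 25.192, B 121.4, H₂O 121.4
Sensible, products 25→65.4 °C: 1784.8 kJ/min
Q = ΔH = -6862.6 kJ/min = -114.38 kW
Heat removed = 114.38 kJ/s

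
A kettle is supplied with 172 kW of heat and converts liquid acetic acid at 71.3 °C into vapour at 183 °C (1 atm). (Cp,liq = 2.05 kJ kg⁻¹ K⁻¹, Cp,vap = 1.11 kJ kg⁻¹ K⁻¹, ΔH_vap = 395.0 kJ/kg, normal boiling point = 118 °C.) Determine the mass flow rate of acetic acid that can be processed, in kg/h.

Δh = 2.05×(118−71.3) + 395.0 + 1.11×(183−118) = 562.88 kJ/kg
Q = 172 kW = 172 kJ/s = 619200 kJ/h
ṁ = Q/Δh = 619200 / 562.88 = 1100 kg/h

ṁ = 1100 kg/h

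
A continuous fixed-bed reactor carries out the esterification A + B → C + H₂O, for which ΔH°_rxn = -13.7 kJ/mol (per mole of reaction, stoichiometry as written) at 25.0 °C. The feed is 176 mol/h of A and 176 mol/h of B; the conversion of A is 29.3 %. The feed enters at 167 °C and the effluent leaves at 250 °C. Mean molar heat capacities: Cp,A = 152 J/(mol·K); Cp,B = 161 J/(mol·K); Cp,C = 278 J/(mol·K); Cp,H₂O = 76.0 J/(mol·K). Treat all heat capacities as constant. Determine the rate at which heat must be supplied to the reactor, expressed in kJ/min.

Extent of reaction ξ = 0.293 × 176 = 51.568 mol/h
Reaction term: ξ·ΔH°_rxn = 51.568 × -13.7 = -706.48 kJ/h
Sensible, feed 167→25 °C: -7822.5 kJ/h
Outlet flows (mol/h): A 124.43, B 124.43, C 51.568, H₂O 51.568
Sensible, products 25→250 °C: 12871 kJ/h
Q = ΔH = 4341.5 kJ/h = 1.206 kW
Heat supplied = 72.359 kJ/min

Q_in = 72.4 kJ/min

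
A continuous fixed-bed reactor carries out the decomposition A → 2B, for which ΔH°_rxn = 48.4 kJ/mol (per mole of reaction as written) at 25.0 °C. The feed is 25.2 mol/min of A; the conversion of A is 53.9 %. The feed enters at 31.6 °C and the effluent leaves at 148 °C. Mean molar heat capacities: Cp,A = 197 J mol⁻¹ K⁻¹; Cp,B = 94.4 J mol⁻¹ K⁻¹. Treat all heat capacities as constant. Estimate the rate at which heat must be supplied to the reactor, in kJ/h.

Extent of reaction ξ = 0.539 × 25.2 = 13.583 mol/min
Reaction term: ξ·ΔH°_rxn = 13.583 × 48.4 = 657.41 kJ/min
Sensible, feed 31.6→25 °C: -32.765 kJ/min
Outlet flows (mol/min): A 11.617, B 27.166
Sensible, products 25→148 °C: 596.92 kJ/min
Q = ΔH = 1221.6 kJ/min = 20.359 kW
Heat supplied = 73294 kJ/h

Q_in = 73300 kJ/h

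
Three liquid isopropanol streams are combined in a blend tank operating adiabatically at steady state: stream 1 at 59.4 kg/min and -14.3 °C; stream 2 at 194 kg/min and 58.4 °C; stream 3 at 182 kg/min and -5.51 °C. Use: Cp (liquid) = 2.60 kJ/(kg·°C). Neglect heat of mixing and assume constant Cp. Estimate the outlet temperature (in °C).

Adiabatic, steady state ⇒ Σ ṁᵢCp,ᵢ(T_out − Tᵢ) = 0
Σ ṁᵢCp,ᵢTᵢ = 59.4×2.60×-14.3 + 194×2.60×58.4 + 182×2.60×-5.51 = 24641
Σ ṁᵢCp,ᵢ = 59.4×2.60 + 194×2.60 + 182×2.60 = 1132
T_out = 24641 / 1132 = 21.767 °C

T_out = 21.8 °C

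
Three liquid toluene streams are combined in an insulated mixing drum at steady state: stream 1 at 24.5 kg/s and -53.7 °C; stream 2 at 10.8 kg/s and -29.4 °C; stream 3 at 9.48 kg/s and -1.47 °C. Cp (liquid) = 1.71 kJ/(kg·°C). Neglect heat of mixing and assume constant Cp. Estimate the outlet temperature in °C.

Adiabatic, steady state ⇒ Σ ṁᵢCp,ᵢ(T_out − Tᵢ) = 0
T_out = Σ ṁᵢCp,ᵢTᵢ / Σ ṁᵢCp,ᵢ
      = -2816.6 / 76.574 = -36.782 °C

T_out = -36.8 °C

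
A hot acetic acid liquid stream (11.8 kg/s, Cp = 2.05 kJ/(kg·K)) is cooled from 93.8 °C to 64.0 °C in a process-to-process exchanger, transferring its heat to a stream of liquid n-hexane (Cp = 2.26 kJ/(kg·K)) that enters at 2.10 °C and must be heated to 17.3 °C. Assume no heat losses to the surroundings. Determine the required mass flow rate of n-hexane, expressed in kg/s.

Heat released by hot stream: Q = 11.8 × 2.05 × (93.8 − 64.0) = 720.86 kJ/s
Energy balance on cold side (adiabatic exchanger): Q = ṁ_c·Cp_c·(T_c,out − T_c,in)
ṁ_c = 720.86 / [2.26 × (17.3 − 2.10)] = 20.985 kg/s

ṁ_c = 21.0 kg/s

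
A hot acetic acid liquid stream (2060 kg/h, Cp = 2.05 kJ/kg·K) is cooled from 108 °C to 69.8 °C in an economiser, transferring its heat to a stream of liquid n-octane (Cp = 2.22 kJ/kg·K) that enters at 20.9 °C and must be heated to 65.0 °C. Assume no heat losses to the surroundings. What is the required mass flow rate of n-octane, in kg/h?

Heat released by hot stream: Q = 2060 × 2.05 × (108 − 69.8) = 161320 kJ/h
Energy balance on cold side (adiabatic exchanger): Q = ṁ_c·Cp_c·(T_c,out − T_c,in)
ṁ_c = 161320 / [2.22 × (65.0 − 20.9)] = 1647.8 kg/h

ṁ_c = 1650 kg/h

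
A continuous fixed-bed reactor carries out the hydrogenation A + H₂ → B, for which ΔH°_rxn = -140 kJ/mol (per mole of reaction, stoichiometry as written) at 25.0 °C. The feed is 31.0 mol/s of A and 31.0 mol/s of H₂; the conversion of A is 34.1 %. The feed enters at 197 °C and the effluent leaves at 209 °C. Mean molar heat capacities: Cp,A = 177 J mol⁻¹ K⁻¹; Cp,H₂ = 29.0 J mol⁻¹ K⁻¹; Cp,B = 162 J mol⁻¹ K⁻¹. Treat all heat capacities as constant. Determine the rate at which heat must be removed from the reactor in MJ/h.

Extent of reaction ξ = 0.341 × 31.0 = 10.571 mol/s
Reaction term: ξ·ΔH°_rxn = 10.571 × -140 = -1479.9 kJ/s
Sensible, feed 197→25 °C: -1098.4 kJ/s
Outlet flows (mol/s): A 20.429, H₂ 20.429, B 10.571
Sensible, products 25→209 °C: 1089.4 kJ/s
Q = ΔH = -1488.9 kJ/s = -1488.9 kW
Heat removed = 5360 MJ/h

Q_out = 5360 MJ/h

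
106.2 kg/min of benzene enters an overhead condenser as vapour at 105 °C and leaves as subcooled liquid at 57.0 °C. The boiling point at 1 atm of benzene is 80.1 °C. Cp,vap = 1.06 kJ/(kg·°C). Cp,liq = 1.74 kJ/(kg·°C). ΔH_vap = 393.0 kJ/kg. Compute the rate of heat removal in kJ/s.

Q_c = 813 kJ/s

vapour 105→80.1 °C: -26.394 kJ/kg
condensation at 80.1 °C: -393 kJ/kg
liquid 80.1→57.0 °C: -40.194 kJ/kg
Δh = -26.394 + -393 + -40.194 = -459.59 kJ/kg
Q = ṁ·Δh = 106.2 kg/min × -459.59 kJ/kg = -48808 kJ/min
|Q| = 813.47 kW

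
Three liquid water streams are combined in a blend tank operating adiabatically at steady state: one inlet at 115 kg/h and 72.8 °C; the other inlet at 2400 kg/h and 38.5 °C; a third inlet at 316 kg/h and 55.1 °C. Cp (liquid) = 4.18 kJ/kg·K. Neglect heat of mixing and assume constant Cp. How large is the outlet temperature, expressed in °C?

No heat crosses the boundary, so H_out = H_in.
T_out = Σ ṁᵢCp,ᵢTᵢ / Σ ṁᵢCp,ᵢ
      = 494010 / 11834 = 41.746 °C

T_out = 41.7 °C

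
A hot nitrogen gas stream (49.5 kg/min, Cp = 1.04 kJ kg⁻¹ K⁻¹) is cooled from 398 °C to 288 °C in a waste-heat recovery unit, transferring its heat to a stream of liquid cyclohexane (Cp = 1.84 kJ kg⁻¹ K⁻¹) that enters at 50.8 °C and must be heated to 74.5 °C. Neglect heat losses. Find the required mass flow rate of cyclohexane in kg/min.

ṁ_c = 130 kg/min

Heat released by hot stream: Q = 49.5 × 1.04 × (398 − 288) = 5662.8 kJ/min
Energy balance on cold side (adiabatic exchanger): Q = ṁ_c·Cp_c·(T_c,out − T_c,in)
ṁ_c = 5662.8 / [1.84 × (74.5 − 50.8)] = 129.86 kg/min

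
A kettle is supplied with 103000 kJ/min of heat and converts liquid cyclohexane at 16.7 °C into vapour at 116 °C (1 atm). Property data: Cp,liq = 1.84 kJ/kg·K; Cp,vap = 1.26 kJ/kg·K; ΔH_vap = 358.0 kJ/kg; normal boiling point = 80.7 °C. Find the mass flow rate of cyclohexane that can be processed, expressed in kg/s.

ṁ = 3.30 kg/s

Δh = 1.84×(80.7−16.7) + 358.0 + 1.26×(116−80.7) = 520.24 kJ/kg
Q = 103000 kJ/min = 1716.7 kJ/s = 1716.7 kJ/s
ṁ = Q/Δh = 1716.7 / 520.24 = 3.2998 kg/s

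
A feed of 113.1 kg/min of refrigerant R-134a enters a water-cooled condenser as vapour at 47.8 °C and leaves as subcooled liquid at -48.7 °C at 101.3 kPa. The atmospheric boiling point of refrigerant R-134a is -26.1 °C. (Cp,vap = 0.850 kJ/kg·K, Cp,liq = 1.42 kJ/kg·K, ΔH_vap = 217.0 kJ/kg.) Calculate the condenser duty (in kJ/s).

vapour 47.8→-26.1 °C: -62.815 kJ/kg
condensation at -26.1 °C: -217 kJ/kg
liquid -26.1→-48.7 °C: -32.092 kJ/kg
Δh = -62.815 + -217 + -32.092 = -311.91 kJ/kg
Q = ṁ·Δh = 113.1 kg/min × -311.91 kJ/kg = -35277 kJ/min
|Q| = 587.94 kW

Q_c = 588 kJ/s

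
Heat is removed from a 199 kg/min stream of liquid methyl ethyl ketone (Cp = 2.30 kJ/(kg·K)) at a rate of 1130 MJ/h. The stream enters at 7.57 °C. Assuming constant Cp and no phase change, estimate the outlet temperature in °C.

Q = 1130 MJ/h = 18833 kJ/min
ΔT = Q/(ṁ·Cp) = 18833/(199×2.30) = 41.148 K
T_out = 7.57 − 41.148 = -33.578 °C

T_out = -33.6 °C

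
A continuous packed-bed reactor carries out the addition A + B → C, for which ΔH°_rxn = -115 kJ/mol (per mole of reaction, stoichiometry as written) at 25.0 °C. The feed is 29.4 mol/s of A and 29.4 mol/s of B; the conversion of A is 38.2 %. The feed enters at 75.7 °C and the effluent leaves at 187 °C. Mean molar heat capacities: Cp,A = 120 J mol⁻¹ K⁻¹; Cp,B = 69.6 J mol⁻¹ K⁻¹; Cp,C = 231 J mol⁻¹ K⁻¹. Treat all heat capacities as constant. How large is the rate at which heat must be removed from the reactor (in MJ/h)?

Extent of reaction ξ = 0.382 × 29.4 = 11.231 mol/s
Reaction term: ξ·ΔH°_rxn = 11.231 × -115 = -1291.5 kJ/s
Sensible, feed 75.7→25 °C: -282.61 kJ/s
Outlet flows (mol/s): A 18.169, B 18.169, C 11.231
Sensible, products 25→187 °C: 978.35 kJ/s
Q = ΔH = -595.81 kJ/s = -595.81 kW
Heat removed = 2144.9 MJ/h

Q_out = 2140 MJ/h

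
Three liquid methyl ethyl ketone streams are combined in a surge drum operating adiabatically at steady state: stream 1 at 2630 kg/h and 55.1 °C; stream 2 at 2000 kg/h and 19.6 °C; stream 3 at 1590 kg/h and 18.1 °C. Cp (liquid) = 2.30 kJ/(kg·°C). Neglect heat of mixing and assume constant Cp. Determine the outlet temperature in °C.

T_out = 34.2 °C

Energy balance with Q = 0: Σ ṁᵢCp,ᵢ(T_out − Tᵢ) = 0
T_out = Σ ṁᵢCp,ᵢTᵢ / Σ ṁᵢCp,ᵢ
      = 489650 / 14306 = 34.227 °C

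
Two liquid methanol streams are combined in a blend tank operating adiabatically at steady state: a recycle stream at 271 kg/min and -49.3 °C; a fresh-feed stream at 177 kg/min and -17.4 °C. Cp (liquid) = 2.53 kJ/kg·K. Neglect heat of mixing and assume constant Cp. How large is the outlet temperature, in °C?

T_out = -36.7 °C

Adiabatic, steady state ⇒ Σ ṁᵢCp,ᵢ(T_out − Tᵢ) = 0
T_out = Σ ṁᵢCp,ᵢTᵢ / Σ ṁᵢCp,ᵢ
      = -41593 / 1133.4 = -36.697 °C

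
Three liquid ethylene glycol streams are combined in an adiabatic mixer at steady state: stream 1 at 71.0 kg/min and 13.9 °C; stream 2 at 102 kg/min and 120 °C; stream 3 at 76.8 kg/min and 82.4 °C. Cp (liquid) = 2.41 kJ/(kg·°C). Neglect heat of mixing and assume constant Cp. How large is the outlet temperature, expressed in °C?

Adiabatic, steady state ⇒ Σ ṁᵢCp,ᵢ(T_out − Tᵢ) = 0
Σ ṁᵢCp,ᵢTᵢ = 71.0×2.41×13.9 + 102×2.41×120 + 76.8×2.41×82.4 = 47128
Σ ṁᵢCp,ᵢ = 71.0×2.41 + 102×2.41 + 76.8×2.41 = 602.02
T_out = 47128 / 602.02 = 78.284 °C

T_out = 78.3 °C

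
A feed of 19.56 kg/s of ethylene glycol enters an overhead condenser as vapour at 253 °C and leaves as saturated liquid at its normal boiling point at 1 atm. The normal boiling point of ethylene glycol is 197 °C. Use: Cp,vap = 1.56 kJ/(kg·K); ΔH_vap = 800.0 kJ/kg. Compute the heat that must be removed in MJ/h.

vapour 253→197 °C: -87.36 kJ/kg
condensation at 197 °C: -800 kJ/kg
Δh = -87.36 + -800 = -887.36 kJ/kg
Q = ṁ·Δh = 19.56 kg/s × -887.36 kJ/kg = -17357 kJ/s
|Q| = 17357 kW = 62484 MJ/h

Q_c = 62500 MJ/h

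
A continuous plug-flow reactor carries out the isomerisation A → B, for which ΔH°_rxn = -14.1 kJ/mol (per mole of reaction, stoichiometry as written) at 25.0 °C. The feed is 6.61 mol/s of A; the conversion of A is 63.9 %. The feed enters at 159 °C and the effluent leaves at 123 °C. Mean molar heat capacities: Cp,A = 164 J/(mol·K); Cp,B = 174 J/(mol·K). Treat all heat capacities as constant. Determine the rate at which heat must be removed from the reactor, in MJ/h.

Q_out = 340 MJ/h

Extent of reaction ξ = 0.639 × 6.61 = 4.2238 mol/s
Reaction term: ξ·ΔH°_rxn = 4.2238 × -14.1 = -59.555 kJ/s
Sensible, feed 159→25 °C: -145.26 kJ/s
Outlet flows (mol/s): A 2.3862, B 4.2238
Sensible, products 25→123 °C: 110.38 kJ/s
Q = ΔH = -94.442 kJ/s = -94.442 kW
Heat removed = 339.99 MJ/h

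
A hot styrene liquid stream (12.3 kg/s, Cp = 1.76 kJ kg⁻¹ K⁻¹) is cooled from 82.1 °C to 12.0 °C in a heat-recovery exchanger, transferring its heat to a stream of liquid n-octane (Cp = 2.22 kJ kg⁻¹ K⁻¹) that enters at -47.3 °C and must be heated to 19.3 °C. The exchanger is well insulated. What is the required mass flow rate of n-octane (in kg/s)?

ṁ_c = 10.3 kg/s

Heat released by hot stream: Q = 12.3 × 1.76 × (82.1 − 12.0) = 1517.5 kJ/s
Energy balance on cold side (adiabatic exchanger): Q = ṁ_c·Cp_c·(T_c,out − T_c,in)
ṁ_c = 1517.5 / [2.22 × (19.3 − -47.3)] = 10.264 kg/s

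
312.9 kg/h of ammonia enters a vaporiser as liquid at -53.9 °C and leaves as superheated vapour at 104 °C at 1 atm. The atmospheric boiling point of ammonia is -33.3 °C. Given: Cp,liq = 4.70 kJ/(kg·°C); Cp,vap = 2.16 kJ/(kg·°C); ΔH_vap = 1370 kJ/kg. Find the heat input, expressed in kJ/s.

Q = 153 kJ/s

liquid -53.9→-33.3 °C: 96.82 kJ/kg
vaporisation at -33.3 °C: 1370 kJ/kg
vapour -33.3→104 °C: 296.57 kJ/kg
Δh = 96.82 + 1370 + 296.57 = 1763.4 kJ/kg
Q = ṁ·Δh = 312.9 kg/h × 1763.4 kJ/kg = 551760 kJ/h
|Q| = 153.27 kW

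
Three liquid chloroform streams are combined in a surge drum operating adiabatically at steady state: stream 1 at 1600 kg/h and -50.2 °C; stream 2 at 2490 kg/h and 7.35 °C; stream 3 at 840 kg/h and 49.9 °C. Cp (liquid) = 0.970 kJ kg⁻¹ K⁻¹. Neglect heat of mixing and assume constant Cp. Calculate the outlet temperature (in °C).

No heat crosses the boundary, so H_out = H_in.
T_out = Σ ṁᵢCp,ᵢTᵢ / Σ ṁᵢCp,ᵢ
      = -19499 / 4782.1 = -4.0776 °C

T_out = -4.08 °C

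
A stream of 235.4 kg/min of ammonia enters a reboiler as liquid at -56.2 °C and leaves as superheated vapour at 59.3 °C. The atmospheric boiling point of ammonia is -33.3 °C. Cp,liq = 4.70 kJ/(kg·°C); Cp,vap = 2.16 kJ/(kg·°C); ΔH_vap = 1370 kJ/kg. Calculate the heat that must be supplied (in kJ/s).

liquid -56.2→-33.3 °C: 107.63 kJ/kg
vaporisation at -33.3 °C: 1370 kJ/kg
vapour -33.3→59.3 °C: 200.02 kJ/kg
Δh = 107.63 + 1370 + 200.02 = 1677.6 kJ/kg
Q = ṁ·Δh = 235.4 kg/min × 1677.6 kJ/kg = 394920 kJ/min
|Q| = 6582 kW

Q = 6580 kJ/s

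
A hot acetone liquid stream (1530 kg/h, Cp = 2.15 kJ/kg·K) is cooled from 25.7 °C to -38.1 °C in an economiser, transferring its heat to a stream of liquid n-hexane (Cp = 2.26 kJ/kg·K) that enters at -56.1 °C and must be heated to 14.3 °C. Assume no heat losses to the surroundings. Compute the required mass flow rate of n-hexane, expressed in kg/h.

Heat released by hot stream: Q = 1530 × 2.15 × (25.7 − -38.1) = 209870 kJ/h
Energy balance on cold side (adiabatic exchanger): Q = ṁ_c·Cp_c·(T_c,out − T_c,in)
ṁ_c = 209870 / [2.26 × (14.3 − -56.1)] = 1319.1 kg/h

ṁ_c = 1320 kg/h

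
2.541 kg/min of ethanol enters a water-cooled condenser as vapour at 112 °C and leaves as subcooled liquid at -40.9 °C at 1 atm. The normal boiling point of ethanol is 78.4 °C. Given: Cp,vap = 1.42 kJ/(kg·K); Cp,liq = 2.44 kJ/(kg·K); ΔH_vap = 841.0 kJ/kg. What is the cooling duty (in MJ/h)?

vapour 112→78.4 °C: -47.712 kJ/kg
condensation at 78.4 °C: -841 kJ/kg
liquid 78.4→-40.9 °C: -291.09 kJ/kg
Δh = -47.712 + -841 + -291.09 = -1179.8 kJ/kg
Q = ṁ·Δh = 2.541 kg/min × -1179.8 kJ/kg = -2997.9 kJ/min
|Q| = 49.965 kW = 179.87 MJ/h

Q_c = 180 MJ/h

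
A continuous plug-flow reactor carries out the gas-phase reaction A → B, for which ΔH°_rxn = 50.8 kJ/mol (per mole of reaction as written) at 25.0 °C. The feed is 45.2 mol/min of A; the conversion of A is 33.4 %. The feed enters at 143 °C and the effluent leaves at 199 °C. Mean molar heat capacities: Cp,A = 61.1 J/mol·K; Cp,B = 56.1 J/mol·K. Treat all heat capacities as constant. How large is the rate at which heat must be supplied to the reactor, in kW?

Q_in = 15.1 kW

Extent of reaction ξ = 0.334 × 45.2 = 15.097 mol/min
Reaction term: ξ·ΔH°_rxn = 15.097 × 50.8 = 766.92 kJ/min
Sensible, feed 143→25 °C: -325.88 kJ/min
Outlet flows (mol/min): A 30.103, B 15.097
Sensible, products 25→199 °C: 467.41 kJ/min
Q = ΔH = 908.44 kJ/min = 15.141 kW
Heat supplied = 15.141 kW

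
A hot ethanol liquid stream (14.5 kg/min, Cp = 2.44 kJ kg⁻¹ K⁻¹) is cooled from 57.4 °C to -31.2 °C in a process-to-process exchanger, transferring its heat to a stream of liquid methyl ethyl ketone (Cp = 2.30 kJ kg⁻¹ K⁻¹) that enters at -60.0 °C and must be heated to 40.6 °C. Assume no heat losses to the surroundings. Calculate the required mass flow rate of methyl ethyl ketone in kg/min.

Heat released by hot stream: Q = 14.5 × 2.44 × (57.4 − -31.2) = 3134.7 kJ/min
Energy balance on cold side (adiabatic exchanger): Q = ṁ_c·Cp_c·(T_c,out − T_c,in)
ṁ_c = 3134.7 / [2.30 × (40.6 − -60.0)] = 13.548 kg/min

ṁ_c = 13.5 kg/min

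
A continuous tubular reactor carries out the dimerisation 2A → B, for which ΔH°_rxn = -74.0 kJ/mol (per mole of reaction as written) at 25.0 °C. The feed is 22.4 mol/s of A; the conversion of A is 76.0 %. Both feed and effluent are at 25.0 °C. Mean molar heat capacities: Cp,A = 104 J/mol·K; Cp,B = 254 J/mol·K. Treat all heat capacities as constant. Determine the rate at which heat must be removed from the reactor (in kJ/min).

Extent of reaction ξ = 0.760 × 22.4 / 2 = 8.512 mol/s
Reaction term: ξ·ΔH°_rxn = 8.512 × -74.0 = -629.89 kJ/s
Q = ΔH = -629.89 kJ/s = -629.89 kW
Heat removed = 37793 kJ/min

Q_out = 37800 kJ/min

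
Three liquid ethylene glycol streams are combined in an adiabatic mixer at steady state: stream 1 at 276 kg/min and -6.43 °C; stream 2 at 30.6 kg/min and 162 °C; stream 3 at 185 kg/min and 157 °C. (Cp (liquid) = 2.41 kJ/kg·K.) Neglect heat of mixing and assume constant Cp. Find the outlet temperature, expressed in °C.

No heat crosses the boundary, so H_out = H_in.
T_out = Σ ṁᵢCp,ᵢTᵢ / Σ ṁᵢCp,ᵢ
      = 77668 / 1184.8 = 65.556 °C

T_out = 65.6 °C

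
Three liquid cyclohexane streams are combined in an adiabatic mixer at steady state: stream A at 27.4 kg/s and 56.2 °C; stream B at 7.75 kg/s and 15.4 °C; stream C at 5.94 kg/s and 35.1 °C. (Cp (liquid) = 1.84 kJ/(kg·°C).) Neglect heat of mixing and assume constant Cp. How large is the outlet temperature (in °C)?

T_out = 45.5 °C

Energy balance with Q = 0: Σ ṁᵢCp,ᵢ(T_out − Tᵢ) = 0
T_out = Σ ṁᵢCp,ᵢTᵢ / Σ ṁᵢCp,ᵢ
      = 3436.6 / 75.606 = 45.454 °C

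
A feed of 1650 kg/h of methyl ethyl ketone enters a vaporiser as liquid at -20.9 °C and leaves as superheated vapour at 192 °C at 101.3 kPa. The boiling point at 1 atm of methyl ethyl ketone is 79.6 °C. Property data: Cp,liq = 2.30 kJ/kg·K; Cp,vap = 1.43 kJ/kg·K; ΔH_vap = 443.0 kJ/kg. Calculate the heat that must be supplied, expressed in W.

liquid -20.9→79.6 °C: 231.15 kJ/kg
vaporisation at 79.6 °C: 443 kJ/kg
vapour 79.6→192 °C: 160.73 kJ/kg
Δh = 231.15 + 443 + 160.73 = 834.88 kJ/kg
Q = ṁ·Δh = 1650 kg/h × 834.88 kJ/kg = 1.3776e+06 kJ/h
|Q| = 382.65 kW = 382650 W

Q = 383000 W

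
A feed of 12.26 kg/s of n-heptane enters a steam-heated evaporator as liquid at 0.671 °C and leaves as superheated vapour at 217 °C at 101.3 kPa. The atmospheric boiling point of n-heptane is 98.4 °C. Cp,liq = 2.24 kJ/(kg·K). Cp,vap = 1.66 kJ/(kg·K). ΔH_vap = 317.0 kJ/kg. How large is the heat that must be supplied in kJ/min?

liquid 0.671→98.4 °C: 218.91 kJ/kg
vaporisation at 98.4 °C: 317 kJ/kg
vapour 98.4→217 °C: 196.88 kJ/kg
Δh = 218.91 + 317 + 196.88 = 732.79 kJ/kg
Q = ṁ·Δh = 12.26 kg/s × 732.79 kJ/kg = 8984 kJ/s
|Q| = 8984 kW = 539040 kJ/min

Q = 539000 kJ/min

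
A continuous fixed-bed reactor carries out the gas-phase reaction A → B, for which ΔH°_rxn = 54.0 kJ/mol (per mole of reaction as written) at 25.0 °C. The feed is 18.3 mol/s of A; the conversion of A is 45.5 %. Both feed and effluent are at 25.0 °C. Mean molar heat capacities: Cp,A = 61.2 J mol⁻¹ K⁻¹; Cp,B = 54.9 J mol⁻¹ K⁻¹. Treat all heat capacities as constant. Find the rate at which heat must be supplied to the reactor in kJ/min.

Q_in = 27000 kJ/min

Extent of reaction ξ = 0.455 × 18.3 = 8.3265 mol/s
Reaction term: ξ·ΔH°_rxn = 8.3265 × 54.0 = 449.63 kJ/s
Q = ΔH = 449.63 kJ/s = 449.63 kW
Heat supplied = 26978 kJ/min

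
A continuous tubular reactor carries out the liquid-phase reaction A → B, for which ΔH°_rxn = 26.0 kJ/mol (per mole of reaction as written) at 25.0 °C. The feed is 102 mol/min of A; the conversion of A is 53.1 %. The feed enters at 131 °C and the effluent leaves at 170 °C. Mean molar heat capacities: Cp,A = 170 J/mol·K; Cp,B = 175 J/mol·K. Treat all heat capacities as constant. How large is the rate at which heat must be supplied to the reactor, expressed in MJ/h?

Extent of reaction ξ = 0.531 × 102 = 54.162 mol/min
Reaction term: ξ·ΔH°_rxn = 54.162 × 26.0 = 1408.2 kJ/min
Sensible, feed 131→25 °C: -1838 kJ/min
Outlet flows (mol/min): A 47.838, B 54.162
Sensible, products 25→170 °C: 2553.6 kJ/min
Q = ΔH = 2123.7 kJ/min = 35.396 kW
Heat supplied = 127.42 MJ/h

Q_in = 127 MJ/h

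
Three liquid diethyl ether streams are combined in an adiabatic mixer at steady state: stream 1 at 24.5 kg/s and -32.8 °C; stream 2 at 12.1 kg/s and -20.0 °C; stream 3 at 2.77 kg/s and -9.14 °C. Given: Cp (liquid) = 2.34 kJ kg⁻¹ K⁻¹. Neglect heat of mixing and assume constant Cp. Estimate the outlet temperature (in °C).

Energy balance with Q = 0: Σ ṁᵢCp,ᵢ(T_out − Tᵢ) = 0
T_out = Σ ṁᵢCp,ᵢTᵢ / Σ ṁᵢCp,ᵢ
      = -2505.9 / 92.126 = -27.201 °C

T_out = -27.2 °C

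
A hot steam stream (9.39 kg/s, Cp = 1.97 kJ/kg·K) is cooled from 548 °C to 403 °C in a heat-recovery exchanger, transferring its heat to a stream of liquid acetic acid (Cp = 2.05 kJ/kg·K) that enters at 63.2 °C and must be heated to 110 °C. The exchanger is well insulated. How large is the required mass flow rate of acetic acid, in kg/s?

ṁ_c = 28.0 kg/s

Heat released by hot stream: Q = 9.39 × 1.97 × (548 − 403) = 2682.3 kJ/s
Energy balance on cold side (adiabatic exchanger): Q = ṁ_c·Cp_c·(T_c,out − T_c,in)
ṁ_c = 2682.3 / [2.05 × (110 − 63.2)] = 27.958 kg/s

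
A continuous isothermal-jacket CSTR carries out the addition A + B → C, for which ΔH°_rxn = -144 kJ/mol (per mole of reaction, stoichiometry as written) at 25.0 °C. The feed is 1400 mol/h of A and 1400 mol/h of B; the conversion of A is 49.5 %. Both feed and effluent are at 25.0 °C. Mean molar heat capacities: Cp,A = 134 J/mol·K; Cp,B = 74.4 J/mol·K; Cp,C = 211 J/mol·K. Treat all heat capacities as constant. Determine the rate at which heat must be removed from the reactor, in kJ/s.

Q_out = 27.7 kJ/s

Extent of reaction ξ = 0.495 × 1400 = 693 mol/h
Reaction term: ξ·ΔH°_rxn = 693 × -144 = -99792 kJ/h
Q = ΔH = -99792 kJ/h = -27.72 kW
Heat removed = 27.72 kJ/s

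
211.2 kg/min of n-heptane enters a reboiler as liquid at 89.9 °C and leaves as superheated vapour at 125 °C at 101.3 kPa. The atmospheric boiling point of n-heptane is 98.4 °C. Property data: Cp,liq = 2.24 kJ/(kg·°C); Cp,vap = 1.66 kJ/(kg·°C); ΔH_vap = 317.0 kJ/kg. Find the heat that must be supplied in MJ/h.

liquid 89.9→98.4 °C: 19.04 kJ/kg
vaporisation at 98.4 °C: 317 kJ/kg
vapour 98.4→125 °C: 44.156 kJ/kg
Δh = 19.04 + 317 + 44.156 = 380.2 kJ/kg
Q = ṁ·Δh = 211.2 kg/min × 380.2 kJ/kg = 80297 kJ/min
|Q| = 1338.3 kW = 4817.8 MJ/h

Q = 4820 MJ/h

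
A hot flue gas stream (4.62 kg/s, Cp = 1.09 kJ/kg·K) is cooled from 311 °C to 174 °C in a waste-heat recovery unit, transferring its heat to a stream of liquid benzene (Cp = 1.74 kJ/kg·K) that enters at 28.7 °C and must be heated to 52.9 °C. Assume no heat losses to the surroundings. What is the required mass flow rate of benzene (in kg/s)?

Heat released by hot stream: Q = 4.62 × 1.09 × (311 − 174) = 689.9 kJ/s
Energy balance on cold side (adiabatic exchanger): Q = ṁ_c·Cp_c·(T_c,out − T_c,in)
ṁ_c = 689.9 / [1.74 × (52.9 − 28.7)] = 16.384 kg/s

ṁ_c = 16.4 kg/s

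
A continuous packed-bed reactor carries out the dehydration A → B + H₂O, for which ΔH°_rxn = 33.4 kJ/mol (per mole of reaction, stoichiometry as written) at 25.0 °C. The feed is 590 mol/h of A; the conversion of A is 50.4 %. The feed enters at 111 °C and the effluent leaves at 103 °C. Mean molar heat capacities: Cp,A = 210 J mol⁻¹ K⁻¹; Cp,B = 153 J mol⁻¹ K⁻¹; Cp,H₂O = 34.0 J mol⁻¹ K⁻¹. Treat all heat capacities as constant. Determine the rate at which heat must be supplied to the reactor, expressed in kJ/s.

Extent of reaction ξ = 0.504 × 590 = 297.36 mol/h
Reaction term: ξ·ΔH°_rxn = 297.36 × 33.4 = 9931.8 kJ/h
Sensible, feed 111→25 °C: -10655 kJ/h
Outlet flows (mol/h): A 292.64, B 297.36, H₂O 297.36
Sensible, products 25→103 °C: 9130.7 kJ/h
Q = ΔH = 8407.2 kJ/h = 2.3353 kW
Heat supplied = 2.3353 kJ/s

Q_in = 2.34 kJ/s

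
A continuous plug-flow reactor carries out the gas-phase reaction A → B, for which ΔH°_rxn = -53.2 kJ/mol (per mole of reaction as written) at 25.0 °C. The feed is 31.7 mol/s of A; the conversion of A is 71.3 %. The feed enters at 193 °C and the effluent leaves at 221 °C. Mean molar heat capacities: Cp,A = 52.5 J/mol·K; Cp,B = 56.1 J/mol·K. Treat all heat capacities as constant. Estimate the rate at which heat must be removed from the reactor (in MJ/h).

Extent of reaction ξ = 0.713 × 31.7 = 22.602 mol/s
Reaction term: ξ·ΔH°_rxn = 22.602 × -53.2 = -1202.4 kJ/s
Sensible, feed 193→25 °C: -279.59 kJ/s
Outlet flows (mol/s): A 9.0979, B 22.602
Sensible, products 25→221 °C: 342.14 kJ/s
Q = ΔH = -1139.9 kJ/s = -1139.9 kW
Heat removed = 4103.6 MJ/h

Q_out = 4100 MJ/h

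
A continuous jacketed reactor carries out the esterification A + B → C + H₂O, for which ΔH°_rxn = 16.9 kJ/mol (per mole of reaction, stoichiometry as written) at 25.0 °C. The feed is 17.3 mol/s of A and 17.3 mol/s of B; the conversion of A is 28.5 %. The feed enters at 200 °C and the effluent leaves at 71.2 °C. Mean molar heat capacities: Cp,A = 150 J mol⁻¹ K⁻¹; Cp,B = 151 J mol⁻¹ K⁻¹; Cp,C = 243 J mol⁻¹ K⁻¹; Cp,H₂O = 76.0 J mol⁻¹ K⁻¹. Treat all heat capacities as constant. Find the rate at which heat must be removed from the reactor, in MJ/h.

Extent of reaction ξ = 0.285 × 17.3 = 4.9305 mol/s
Reaction term: ξ·ΔH°_rxn = 4.9305 × 16.9 = 83.325 kJ/s
Sensible, feed 200→25 °C: -911.28 kJ/s
Outlet flows (mol/s): A 12.37, B 12.37, C 4.9305, H₂O 4.9305
Sensible, products 25→71.2 °C: 244.68 kJ/s
Q = ΔH = -583.27 kJ/s = -583.27 kW
Heat removed = 2099.8 MJ/h

Q_out = 2100 MJ/h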